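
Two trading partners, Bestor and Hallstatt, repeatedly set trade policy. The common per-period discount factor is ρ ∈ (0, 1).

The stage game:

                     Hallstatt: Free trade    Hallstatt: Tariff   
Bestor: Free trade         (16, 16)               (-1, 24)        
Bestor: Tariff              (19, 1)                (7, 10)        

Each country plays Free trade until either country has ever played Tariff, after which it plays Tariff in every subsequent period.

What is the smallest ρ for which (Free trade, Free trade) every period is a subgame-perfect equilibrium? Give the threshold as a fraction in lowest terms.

Bestor's threshold: (19−16)/(19−7) = 1/4.
Hallstatt's threshold: (24−16)/(24−10) = 4/7.
1/4 < 4/7, so Hallstatt binds and ρ* = 4/7.

4/7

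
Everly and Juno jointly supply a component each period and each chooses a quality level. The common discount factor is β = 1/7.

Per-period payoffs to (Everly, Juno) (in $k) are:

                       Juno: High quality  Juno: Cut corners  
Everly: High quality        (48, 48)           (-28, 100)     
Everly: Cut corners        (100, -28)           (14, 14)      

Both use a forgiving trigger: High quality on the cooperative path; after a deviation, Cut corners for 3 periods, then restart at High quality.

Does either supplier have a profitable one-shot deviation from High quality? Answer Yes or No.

A one-shot deviation gives 100 now, then 14 for 3 periods, then back to 48.
Gain from deviating: (100−48) today; loss: (48−14) in each of the next 3 periods.
No-deviation condition: (48−14)(β+…+β^3) ≥ 100−48, i.e. β+…+β^3 ≥ 26/17.
At β = 1/7: β+…+β^3 = 0.1662 < 1.5294.
So cooperation is not sustainable.

Yes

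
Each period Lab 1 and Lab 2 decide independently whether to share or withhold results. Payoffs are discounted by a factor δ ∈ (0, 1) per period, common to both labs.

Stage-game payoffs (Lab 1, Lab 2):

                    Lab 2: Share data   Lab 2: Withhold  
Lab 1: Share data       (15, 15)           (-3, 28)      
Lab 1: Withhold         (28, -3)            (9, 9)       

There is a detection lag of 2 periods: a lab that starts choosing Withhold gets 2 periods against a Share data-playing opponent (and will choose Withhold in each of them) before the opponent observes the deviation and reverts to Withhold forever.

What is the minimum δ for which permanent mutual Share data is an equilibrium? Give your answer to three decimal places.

The best deviation is to choose Withhold for all 2 undetected periods, earning 28 each, then 9 forever once detected.
Deviation value: 28(1−δ^2)/(1−δ) + 9δ^2/(1−δ); cooperation value: 15/(1−δ).
IC: 15 ≥ 28(1−δ^2) + 9δ^2 = 28 − 19δ^2.
So δ^2 ≥ 13/19, giving δ ≥ (13/19)^(1/2) ≈ 0.827.

0.827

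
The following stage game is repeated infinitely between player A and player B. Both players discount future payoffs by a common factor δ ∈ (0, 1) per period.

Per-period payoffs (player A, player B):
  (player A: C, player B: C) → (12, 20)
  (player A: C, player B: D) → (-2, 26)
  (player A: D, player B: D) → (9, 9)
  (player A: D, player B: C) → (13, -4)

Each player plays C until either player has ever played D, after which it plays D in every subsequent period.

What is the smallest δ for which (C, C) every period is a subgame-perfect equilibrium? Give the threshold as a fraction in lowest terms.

player A: cooperation gives 12 each period; deviation gives 13 once then 9 forever.
  12/(1−δ) ≥ 13 + 9δ/(1−δ) ⇒ δ ≥ 1/4.
player B: cooperation gives 20 each period; deviation gives 26 once then 9 forever.
  δ ≥ 6/17.
Both must hold, so the binding constraint is player B's: δ ≥ 6/17.

6/17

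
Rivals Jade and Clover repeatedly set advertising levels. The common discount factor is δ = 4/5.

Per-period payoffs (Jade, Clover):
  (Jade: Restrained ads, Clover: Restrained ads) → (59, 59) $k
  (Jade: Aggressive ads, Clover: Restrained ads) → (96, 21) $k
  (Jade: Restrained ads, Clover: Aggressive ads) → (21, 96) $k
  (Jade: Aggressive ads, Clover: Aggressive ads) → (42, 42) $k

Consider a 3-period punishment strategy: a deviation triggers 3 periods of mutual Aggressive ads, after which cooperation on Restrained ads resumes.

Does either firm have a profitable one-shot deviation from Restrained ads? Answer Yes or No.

Yes

Comparing payoff streams over the 4 periods until play realigns: cooperate → 59(1+δ+…+δ^3); deviate → 96 + 42(δ+…+δ^3).
Cooperation is sustained iff (59−42)(δ+…+δ^3) ≥ 96−59.
δ+…+δ^3 = 4/5·(1−(4/5)^3)/(1−4/5) = 1.9520, and (96−59)/(59−42) = 2.1765.
1.9520 < 2.1765, so cooperation is not sustainable.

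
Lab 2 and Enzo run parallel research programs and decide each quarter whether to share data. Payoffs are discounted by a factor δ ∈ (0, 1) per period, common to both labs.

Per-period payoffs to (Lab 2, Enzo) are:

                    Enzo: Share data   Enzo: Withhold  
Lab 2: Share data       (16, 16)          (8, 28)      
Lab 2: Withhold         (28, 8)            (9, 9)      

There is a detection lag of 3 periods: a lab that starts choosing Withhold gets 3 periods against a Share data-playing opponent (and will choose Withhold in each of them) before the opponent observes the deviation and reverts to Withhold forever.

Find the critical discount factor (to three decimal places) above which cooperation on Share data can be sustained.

0.858

The best deviation is to choose Withhold for all 3 undetected periods, earning 28 each, then 9 forever once detected.
Deviation value: 28(1−δ^3)/(1−δ) + 9δ^3/(1−δ); cooperation value: 16/(1−δ).
IC: 16 ≥ 28(1−δ^3) + 9δ^3 = 28 − 19δ^3.
So δ^3 ≥ 12/19, giving δ ≥ (12/19)^(1/3) ≈ 0.858.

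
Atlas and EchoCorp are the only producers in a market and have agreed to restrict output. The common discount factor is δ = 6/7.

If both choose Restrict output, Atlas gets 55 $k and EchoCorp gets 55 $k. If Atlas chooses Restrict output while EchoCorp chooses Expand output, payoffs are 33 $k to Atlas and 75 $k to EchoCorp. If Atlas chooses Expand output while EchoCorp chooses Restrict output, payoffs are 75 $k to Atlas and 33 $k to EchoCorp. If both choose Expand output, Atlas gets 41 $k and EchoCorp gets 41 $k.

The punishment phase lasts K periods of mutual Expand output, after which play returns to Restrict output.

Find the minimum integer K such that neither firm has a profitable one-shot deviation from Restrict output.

2

Need Σ_{k=1}^{K} δ^k ≥ (75−55)/(55−41) = 1.4286 at δ = 6/7.
At K = 1 the sum is 0.8571 < 1.4286; at K = 2 it is 1.5918 ≥ 1.4286.
So the minimum punishment length is K = 2.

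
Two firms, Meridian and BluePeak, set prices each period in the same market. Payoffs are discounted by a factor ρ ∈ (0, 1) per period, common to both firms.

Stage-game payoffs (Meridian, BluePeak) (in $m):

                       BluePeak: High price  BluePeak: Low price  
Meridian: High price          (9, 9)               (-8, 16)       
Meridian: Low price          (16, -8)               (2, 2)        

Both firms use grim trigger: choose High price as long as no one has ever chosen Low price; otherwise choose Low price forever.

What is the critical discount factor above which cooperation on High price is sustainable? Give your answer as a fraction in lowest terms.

Under grim trigger the critical discount factor is (T−C)/(T−P) with T = 16, C = 9, P = 2.
ρ* = (16−9)/(16−2) = 7/14 = 1/2.

1/2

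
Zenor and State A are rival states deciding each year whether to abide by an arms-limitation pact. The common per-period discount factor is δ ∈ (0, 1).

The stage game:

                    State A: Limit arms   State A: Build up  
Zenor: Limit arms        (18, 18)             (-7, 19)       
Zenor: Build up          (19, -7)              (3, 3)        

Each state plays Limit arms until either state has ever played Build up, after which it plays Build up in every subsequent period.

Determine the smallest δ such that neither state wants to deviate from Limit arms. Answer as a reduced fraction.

1/16

Under grim trigger the critical discount factor is (T−C)/(T−P) with T = 19, C = 18, P = 3.
δ* = (19−18)/(19−3) = 1/16.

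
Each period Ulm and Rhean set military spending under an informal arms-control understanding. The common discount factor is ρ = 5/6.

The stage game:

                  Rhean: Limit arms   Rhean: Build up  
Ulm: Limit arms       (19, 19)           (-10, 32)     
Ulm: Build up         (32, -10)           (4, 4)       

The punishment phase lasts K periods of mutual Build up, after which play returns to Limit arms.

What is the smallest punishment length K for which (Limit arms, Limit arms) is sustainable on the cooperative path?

2

Need Σ_{k=1}^{K} ρ^k ≥ (32−19)/(19−4) = 0.8667 at ρ = 5/6.
At K = 1 the sum is 0.8333 < 0.8667; at K = 2 it is 1.5278 ≥ 0.8667.
So the minimum punishment length is K = 2.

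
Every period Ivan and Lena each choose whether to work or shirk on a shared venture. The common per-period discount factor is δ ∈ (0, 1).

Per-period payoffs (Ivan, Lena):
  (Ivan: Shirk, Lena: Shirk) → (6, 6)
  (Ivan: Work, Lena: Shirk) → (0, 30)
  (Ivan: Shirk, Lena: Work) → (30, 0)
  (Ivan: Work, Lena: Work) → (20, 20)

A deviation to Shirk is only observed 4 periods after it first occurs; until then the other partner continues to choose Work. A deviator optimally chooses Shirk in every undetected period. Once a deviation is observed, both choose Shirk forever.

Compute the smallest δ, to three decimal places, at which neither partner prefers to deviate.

A deviator earns 30 for 4 periods, then 6 forever; cooperating earns 20 forever. Multiplying the IC by (1−δ):
20 ≥ 30(1−δ^4) + 6δ^4, so 24·δ^4 ≥ 10 and δ^4 ≥ 5/12.
δ ≥ (5/12)^(1/4) ≈ 0.803.

0.803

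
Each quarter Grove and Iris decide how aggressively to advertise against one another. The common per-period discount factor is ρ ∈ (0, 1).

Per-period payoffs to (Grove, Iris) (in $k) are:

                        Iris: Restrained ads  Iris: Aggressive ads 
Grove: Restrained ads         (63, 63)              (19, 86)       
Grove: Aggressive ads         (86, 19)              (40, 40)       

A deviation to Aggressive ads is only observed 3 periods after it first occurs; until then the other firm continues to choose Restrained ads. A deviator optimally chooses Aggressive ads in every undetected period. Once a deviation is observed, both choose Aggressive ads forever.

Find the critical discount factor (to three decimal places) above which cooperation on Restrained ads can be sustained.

0.794

A deviator earns 86 for 3 periods, then 40 forever; cooperating earns 63 forever. Multiplying the IC by (1−ρ):
63 ≥ 86(1−ρ^3) + 40ρ^3, so 46·ρ^3 ≥ 23 and ρ^3 ≥ 1/2.
ρ ≥ (1/2)^(1/3) ≈ 0.794.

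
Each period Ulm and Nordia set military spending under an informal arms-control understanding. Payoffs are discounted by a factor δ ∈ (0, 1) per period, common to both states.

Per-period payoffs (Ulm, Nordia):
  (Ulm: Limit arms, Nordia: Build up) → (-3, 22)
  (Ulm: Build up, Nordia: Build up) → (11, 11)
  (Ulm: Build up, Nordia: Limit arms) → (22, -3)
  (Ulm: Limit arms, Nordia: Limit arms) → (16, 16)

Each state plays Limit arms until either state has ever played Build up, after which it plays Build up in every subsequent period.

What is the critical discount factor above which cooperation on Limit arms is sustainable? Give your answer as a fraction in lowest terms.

6/11

Cooperation forever yields 16 each period: 16/(1−δ).
Deviating yields 22 once, then 11 forever: 22 + 11δ/(1−δ).
No profitable deviation requires 16/(1−δ) ≥ 22 + 11δ/(1−δ).
Multiplying by (1−δ): 16 ≥ 22(1−δ) + 11δ = 22 − 11δ.
So 11δ ≥ 6, i.e. δ ≥ 6/11.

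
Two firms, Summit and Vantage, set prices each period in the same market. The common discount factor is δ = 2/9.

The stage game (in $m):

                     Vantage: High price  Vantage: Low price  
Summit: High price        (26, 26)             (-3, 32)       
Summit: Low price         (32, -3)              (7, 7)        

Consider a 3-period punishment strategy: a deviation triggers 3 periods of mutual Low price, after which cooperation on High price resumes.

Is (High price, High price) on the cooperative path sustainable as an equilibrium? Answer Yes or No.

No

A one-shot deviation gives 32 now, then 7 for 3 periods, then back to 26.
Gain from deviating: (32−26) today; loss: (26−7) in each of the next 3 periods.
No-deviation condition: (26−7)(δ+…+δ^3) ≥ 32−26, i.e. δ+…+δ^3 ≥ 6/19.
At δ = 2/9: δ+…+δ^3 = 0.2826 < 0.3158.
So cooperation is not sustainable.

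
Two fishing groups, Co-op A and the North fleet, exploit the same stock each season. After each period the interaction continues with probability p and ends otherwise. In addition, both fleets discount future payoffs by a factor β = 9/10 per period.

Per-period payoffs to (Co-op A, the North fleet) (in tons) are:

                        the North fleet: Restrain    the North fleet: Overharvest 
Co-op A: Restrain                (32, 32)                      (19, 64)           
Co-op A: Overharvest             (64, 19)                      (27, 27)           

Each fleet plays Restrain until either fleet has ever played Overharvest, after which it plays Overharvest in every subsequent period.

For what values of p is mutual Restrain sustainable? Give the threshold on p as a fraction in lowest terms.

With continuation probability p and discount β, the effective per-period discount factor is βp.
Grim-trigger IC: βp ≥ (64−32)/(64−27) = 32/37.
So p ≥ (32/37)/(9/10) = 320/333.

320/333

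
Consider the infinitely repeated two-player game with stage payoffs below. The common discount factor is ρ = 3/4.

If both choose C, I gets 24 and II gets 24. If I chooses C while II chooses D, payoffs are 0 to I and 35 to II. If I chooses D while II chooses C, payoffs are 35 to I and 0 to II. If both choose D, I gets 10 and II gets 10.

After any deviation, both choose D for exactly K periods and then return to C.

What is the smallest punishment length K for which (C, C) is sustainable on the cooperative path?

Need Σ_{k=1}^{K} ρ^k ≥ (35−24)/(24−10) = 0.7857 at ρ = 3/4.
At K = 1 the sum is 0.7500 < 0.7857; at K = 2 it is 1.3125 ≥ 0.7857.
So the minimum punishment length is K = 2.

2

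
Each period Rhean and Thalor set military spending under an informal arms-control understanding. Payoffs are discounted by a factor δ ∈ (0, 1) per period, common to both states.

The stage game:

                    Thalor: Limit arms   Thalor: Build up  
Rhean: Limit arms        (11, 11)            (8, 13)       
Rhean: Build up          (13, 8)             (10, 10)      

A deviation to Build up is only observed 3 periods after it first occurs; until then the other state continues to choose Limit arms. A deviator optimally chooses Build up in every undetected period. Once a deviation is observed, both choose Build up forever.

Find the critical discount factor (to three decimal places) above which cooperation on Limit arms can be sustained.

Deviating for the 3 undetected periods gains 13−11 = 2 per period over cooperation, then loses 11−10 = 1 per period forever once punishment starts.
Gain: 2(1 + δ + … + δ^2); loss: 1·δ^3/(1−δ).
No profitable deviation ⇔ 2(1−δ^3) ≤ 1·δ^3, i.e. δ^3 ≥ 2/(2+1) = 2/3.
Hence δ ≥ (2/3)^(1/3) ≈ 0.874.

0.874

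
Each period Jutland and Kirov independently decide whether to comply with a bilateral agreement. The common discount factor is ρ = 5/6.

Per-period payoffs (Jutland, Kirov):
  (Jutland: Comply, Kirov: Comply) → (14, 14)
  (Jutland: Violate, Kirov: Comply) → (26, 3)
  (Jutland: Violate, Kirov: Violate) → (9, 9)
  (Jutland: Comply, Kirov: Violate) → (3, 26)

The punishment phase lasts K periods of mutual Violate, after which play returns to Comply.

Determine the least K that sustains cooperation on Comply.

4

IC: ρ(1−ρ^K)/(1−ρ) ≥ (26−14)/(14−9) = 12/5.
With ρ = 5/6: need 1 − ρ^K ≥ 12/5·(1−5/6)/(5/6), i.e. ρ^K ≤ 0.5200.
Since (5/6)^3 = 0.5787 and (5/6)^4 = 0.4823, the smallest such K is 4.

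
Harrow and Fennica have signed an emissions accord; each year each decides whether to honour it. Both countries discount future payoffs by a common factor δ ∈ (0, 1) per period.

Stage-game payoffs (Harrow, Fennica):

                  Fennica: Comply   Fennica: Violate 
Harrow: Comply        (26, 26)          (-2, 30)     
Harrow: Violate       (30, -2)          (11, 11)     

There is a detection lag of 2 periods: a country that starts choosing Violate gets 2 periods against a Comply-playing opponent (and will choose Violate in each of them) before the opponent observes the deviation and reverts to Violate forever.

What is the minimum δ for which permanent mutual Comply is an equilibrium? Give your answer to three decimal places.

0.459

The best deviation is to choose Violate for all 2 undetected periods, earning 30 each, then 11 forever once detected.
Deviation value: 30(1−δ^2)/(1−δ) + 11δ^2/(1−δ); cooperation value: 26/(1−δ).
IC: 26 ≥ 30(1−δ^2) + 11δ^2 = 30 − 19δ^2.
So δ^2 ≥ 4/19, giving δ ≥ (4/19)^(1/2) ≈ 0.459.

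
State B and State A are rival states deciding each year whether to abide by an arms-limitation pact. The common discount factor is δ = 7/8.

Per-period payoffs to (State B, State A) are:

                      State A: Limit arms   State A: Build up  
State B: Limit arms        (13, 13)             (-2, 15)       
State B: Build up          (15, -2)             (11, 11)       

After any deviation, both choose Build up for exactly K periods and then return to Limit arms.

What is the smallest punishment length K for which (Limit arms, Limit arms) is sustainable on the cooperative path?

2

No profitable deviation requires (13−11)(δ+…+δ^K) ≥ 15−13, i.e. δ+…+δ^K ≥ 1 ≈ 1.0000.
With δ = 7/8, the partial sums are K=1: 0.8750, K=2: 1.6406.
K = 2 is the first length at which the sum reaches 1.0000.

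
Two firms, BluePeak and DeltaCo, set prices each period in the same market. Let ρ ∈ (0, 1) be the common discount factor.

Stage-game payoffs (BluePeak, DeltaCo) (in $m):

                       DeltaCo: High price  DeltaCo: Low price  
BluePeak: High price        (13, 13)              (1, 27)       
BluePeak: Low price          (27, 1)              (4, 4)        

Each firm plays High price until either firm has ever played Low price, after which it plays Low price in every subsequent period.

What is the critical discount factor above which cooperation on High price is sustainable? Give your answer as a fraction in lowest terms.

13/(1−ρ) ≥ 27 + 4ρ/(1−ρ)
13 ≥ 27 − 23ρ
ρ ≥ 14/23.

14/23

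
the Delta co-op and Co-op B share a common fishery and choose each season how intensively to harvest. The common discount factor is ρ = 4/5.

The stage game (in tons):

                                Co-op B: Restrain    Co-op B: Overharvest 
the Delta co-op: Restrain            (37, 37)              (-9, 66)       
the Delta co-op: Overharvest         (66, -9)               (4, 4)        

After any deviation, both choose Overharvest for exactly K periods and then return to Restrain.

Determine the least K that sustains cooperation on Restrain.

2

IC: ρ(1−ρ^K)/(1−ρ) ≥ (66−37)/(37−4) = 29/33.
With ρ = 4/5: need 1 − ρ^K ≥ 29/33·(1−4/5)/(4/5), i.e. ρ^K ≤ 0.7803.
Since (4/5)^1 = 0.8000 and (4/5)^2 = 0.6400, the smallest such K is 2.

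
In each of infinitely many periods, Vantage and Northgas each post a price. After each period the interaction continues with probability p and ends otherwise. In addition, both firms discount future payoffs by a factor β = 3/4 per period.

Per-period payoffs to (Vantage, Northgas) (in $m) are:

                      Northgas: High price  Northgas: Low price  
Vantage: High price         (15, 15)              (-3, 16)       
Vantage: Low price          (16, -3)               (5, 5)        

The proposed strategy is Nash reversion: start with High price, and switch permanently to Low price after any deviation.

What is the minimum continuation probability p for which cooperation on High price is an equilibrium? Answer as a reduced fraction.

4/33

With continuation probability p and discount β, the effective per-period discount factor is βp.
Grim-trigger IC: βp ≥ (16−15)/(16−5) = 1/11.
So p ≥ (1/11)/(3/4) = 4/33.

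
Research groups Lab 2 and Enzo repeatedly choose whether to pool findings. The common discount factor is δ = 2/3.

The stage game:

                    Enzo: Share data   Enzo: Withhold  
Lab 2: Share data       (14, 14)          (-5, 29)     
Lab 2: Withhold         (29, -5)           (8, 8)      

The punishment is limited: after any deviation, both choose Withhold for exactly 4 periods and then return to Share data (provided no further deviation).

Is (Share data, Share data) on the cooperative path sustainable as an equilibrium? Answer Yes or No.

No

IC: δ+…+δ^4 ≥ (29−14)/(14−8) = 5/2.
At δ = 2/3: partial sum = 1.6049 < 2.5000. Cooperation not sustainable.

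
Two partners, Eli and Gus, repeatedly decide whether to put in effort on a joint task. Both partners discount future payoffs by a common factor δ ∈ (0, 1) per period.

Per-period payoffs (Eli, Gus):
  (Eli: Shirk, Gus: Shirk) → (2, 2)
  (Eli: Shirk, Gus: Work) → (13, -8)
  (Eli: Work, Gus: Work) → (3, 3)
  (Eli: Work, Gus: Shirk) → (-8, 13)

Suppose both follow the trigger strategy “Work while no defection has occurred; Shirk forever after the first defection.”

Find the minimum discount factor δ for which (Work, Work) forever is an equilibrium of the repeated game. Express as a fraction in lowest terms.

Cooperation forever yields 3 each period: 3/(1−δ).
Deviating yields 13 once, then 2 forever: 13 + 2δ/(1−δ).
No profitable deviation requires 3/(1−δ) ≥ 13 + 2δ/(1−δ).
Multiplying by (1−δ): 3 ≥ 13(1−δ) + 2δ = 13 − 11δ.
So 11δ ≥ 10, i.e. δ ≥ 10/11.

10/11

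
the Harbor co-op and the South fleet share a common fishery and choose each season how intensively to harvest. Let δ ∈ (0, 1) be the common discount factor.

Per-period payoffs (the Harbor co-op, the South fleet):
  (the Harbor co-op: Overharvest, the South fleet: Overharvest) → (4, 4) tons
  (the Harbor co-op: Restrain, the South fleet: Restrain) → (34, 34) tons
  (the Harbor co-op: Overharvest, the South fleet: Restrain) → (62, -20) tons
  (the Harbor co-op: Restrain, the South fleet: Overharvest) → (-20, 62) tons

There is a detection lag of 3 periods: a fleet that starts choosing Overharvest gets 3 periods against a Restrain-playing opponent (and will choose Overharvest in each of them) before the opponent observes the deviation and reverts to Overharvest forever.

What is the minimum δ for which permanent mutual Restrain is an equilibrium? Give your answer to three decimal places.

The best deviation is to choose Overharvest for all 3 undetected periods, earning 62 each, then 4 forever once detected.
Deviation value: 62(1−δ^3)/(1−δ) + 4δ^3/(1−δ); cooperation value: 34/(1−δ).
IC: 34 ≥ 62(1−δ^3) + 4δ^3 = 62 − 58δ^3.
So δ^3 ≥ 28/58 = 14/29, giving δ ≥ (14/29)^(1/3) ≈ 0.784.

0.784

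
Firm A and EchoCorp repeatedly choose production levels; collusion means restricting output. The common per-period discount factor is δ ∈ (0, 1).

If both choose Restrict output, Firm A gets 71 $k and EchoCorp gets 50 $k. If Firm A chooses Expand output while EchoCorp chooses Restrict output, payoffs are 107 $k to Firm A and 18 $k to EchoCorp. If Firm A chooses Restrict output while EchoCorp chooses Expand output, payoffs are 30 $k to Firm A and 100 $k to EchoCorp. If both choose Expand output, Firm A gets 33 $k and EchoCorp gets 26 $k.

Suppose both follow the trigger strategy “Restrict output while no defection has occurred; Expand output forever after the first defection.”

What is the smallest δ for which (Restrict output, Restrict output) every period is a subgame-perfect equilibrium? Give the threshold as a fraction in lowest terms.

Firm A's threshold: (107−71)/(107−33) = 18/37.
EchoCorp's threshold: (100−50)/(100−26) = 25/37.
18/37 < 25/37, so EchoCorp binds and δ* = 25/37.

25/37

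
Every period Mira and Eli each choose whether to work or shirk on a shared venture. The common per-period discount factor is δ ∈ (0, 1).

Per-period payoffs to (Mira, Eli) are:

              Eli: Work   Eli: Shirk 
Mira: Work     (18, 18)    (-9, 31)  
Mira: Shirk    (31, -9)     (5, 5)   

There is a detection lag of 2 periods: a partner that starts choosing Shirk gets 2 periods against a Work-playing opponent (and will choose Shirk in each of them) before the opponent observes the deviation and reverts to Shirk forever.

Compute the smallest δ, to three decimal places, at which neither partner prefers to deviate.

0.707

The best deviation is to choose Shirk for all 2 undetected periods, earning 31 each, then 5 forever once detected.
Deviation value: 31(1−δ^2)/(1−δ) + 5δ^2/(1−δ); cooperation value: 18/(1−δ).
IC: 18 ≥ 31(1−δ^2) + 5δ^2 = 31 − 26δ^2.
So δ^2 ≥ 13/26 = 1/2, giving δ ≥ (1/2)^(1/2) ≈ 0.707.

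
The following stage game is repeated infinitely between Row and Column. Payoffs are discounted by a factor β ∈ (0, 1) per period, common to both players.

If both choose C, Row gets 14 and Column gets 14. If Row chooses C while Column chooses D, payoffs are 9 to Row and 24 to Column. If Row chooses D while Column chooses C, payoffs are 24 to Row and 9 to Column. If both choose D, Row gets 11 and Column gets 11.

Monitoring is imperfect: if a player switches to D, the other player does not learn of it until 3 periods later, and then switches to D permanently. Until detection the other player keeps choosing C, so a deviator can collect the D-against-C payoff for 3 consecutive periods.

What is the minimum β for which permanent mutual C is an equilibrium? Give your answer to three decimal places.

0.916

Deviating for the 3 undetected periods gains 24−14 = 10 per period over cooperation, then loses 14−11 = 3 per period forever once punishment starts.
Gain: 10(1 + β + … + β^2); loss: 3·β^3/(1−β).
No profitable deviation ⇔ 10(1−β^3) ≤ 3·β^3, i.e. β^3 ≥ 10/(10+3) = 10/13.
Hence β ≥ (10/13)^(1/3) ≈ 0.916.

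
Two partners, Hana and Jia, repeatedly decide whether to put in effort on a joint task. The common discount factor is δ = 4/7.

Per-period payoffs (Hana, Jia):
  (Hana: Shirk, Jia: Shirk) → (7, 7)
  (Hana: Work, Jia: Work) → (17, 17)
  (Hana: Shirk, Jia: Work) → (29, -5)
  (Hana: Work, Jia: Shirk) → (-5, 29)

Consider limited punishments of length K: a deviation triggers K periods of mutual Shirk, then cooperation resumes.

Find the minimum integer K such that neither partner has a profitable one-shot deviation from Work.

IC: δ(1−δ^K)/(1−δ) ≥ (29−17)/(17−7) = 6/5.
With δ = 4/7: need 1 − δ^K ≥ 6/5·(1−4/7)/(4/7), i.e. δ^K ≤ 0.1000.
Since (4/7)^4 = 0.1066 and (4/7)^5 = 0.0609, the smallest such K is 5.

5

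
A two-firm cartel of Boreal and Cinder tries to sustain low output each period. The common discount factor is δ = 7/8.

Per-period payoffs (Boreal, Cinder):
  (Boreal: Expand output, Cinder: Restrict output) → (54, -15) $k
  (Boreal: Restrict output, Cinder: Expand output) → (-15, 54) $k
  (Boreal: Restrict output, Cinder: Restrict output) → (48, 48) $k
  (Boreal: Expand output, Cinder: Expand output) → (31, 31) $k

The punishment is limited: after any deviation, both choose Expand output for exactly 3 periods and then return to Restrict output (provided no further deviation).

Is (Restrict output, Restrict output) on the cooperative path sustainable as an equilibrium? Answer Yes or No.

Yes

IC: δ+…+δ^3 ≥ (54−48)/(48−31) = 6/17.
At δ = 7/8: partial sum = 2.3105 ≥ 0.3529. Cooperation sustainable.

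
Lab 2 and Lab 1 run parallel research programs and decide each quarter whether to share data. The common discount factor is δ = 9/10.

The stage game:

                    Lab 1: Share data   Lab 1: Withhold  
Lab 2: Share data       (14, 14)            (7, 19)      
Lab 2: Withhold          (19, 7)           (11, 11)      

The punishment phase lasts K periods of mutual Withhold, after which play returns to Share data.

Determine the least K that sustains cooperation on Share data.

2

IC: δ(1−δ^K)/(1−δ) ≥ (19−14)/(14−11) = 5/3.
With δ = 9/10: need 1 − δ^K ≥ 5/3·(1−9/10)/(9/10), i.e. δ^K ≤ 0.8148.
Since (9/10)^1 = 0.9000 and (9/10)^2 = 0.8100, the smallest such K is 2.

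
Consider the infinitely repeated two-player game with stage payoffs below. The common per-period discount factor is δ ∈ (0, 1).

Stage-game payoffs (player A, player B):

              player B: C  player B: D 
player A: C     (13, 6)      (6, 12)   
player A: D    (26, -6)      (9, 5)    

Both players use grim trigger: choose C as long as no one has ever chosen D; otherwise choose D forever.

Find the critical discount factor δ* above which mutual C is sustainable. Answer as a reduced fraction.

player A: cooperation gives 13 each period; deviation gives 26 once then 9 forever.
  13/(1−δ) ≥ 26 + 9δ/(1−δ) ⇒ δ ≥ 13/17.
player B: cooperation gives 6 each period; deviation gives 12 once then 5 forever.
  δ ≥ 6/7.
Both must hold, so the binding constraint is player B's: δ ≥ 6/7.

6/7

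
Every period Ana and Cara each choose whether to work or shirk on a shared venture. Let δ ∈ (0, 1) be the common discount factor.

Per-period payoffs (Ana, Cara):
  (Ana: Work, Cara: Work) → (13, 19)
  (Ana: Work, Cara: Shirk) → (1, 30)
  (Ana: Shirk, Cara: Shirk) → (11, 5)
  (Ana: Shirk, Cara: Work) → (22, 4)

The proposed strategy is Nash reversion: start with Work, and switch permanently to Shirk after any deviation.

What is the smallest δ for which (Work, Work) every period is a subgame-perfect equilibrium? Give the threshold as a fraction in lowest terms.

9/11

For Ana: deviation gain 22−13 = 9, per-period punishment loss 13−11 = 2. IC gives δ ≥ 9/11.
For Cara: gain 11, loss 14 per period, so δ ≥ 11/25.
The tighter constraint is Ana's, so cooperation needs δ ≥ 9/11.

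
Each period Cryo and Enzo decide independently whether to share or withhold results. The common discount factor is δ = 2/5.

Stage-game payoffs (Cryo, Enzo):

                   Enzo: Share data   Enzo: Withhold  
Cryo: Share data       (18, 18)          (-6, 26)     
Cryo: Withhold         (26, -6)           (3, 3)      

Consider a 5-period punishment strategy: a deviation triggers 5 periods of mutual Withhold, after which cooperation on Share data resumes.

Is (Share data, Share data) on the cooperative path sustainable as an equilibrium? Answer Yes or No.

Yes

Comparing payoff streams over the 6 periods until play realigns: cooperate → 18(1+δ+…+δ^5); deviate → 26 + 3(δ+…+δ^5).
Cooperation is sustained iff (18−3)(δ+…+δ^5) ≥ 26−18.
δ+…+δ^5 = 2/5·(1−(2/5)^5)/(1−2/5) = 0.6598, and (26−18)/(18−3) = 0.5333.
0.6598 ≥ 0.5333, so cooperation is sustainable.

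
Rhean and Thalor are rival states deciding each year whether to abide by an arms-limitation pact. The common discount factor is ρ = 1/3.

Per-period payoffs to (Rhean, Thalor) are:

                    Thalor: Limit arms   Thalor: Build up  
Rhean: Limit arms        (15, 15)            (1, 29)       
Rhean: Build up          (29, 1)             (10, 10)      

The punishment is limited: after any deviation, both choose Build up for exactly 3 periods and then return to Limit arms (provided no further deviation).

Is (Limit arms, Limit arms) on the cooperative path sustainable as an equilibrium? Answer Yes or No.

IC: ρ+…+ρ^3 ≥ (29−15)/(15−10) = 14/5.
At ρ = 1/3: partial sum = 0.4815 < 2.8000. Cooperation not sustainable.

No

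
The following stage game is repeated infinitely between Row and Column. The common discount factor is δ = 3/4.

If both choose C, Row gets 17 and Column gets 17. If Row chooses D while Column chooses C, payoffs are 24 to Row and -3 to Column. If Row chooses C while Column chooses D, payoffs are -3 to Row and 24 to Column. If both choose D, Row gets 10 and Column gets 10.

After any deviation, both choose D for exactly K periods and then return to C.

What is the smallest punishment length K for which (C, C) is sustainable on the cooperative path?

2

No profitable deviation requires (17−10)(δ+…+δ^K) ≥ 24−17, i.e. δ+…+δ^K ≥ 1 ≈ 1.0000.
With δ = 3/4, the partial sums are K=1: 0.7500, K=2: 1.3125.
K = 2 is the first length at which the sum reaches 1.0000.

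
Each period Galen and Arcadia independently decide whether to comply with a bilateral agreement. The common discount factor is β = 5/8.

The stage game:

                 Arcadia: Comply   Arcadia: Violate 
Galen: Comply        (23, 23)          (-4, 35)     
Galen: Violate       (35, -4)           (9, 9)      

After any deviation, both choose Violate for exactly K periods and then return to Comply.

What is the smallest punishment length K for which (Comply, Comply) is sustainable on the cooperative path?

2

No profitable deviation requires (23−9)(β+…+β^K) ≥ 35−23, i.e. β+…+β^K ≥ 6/7 ≈ 0.8571.
With β = 5/8, the partial sums are K=1: 0.6250, K=2: 1.0156.
K = 2 is the first length at which the sum reaches 0.8571.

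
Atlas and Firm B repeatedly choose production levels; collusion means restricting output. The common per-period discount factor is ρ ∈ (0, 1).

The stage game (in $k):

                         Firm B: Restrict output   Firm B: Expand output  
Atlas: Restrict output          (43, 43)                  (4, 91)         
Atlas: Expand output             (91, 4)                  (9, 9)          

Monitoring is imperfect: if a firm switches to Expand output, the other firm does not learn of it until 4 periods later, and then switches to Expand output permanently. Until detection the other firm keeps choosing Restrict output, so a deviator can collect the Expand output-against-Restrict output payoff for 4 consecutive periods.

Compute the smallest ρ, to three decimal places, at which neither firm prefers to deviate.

0.875

Deviating for the 4 undetected periods gains 91−43 = 48 per period over cooperation, then loses 43−9 = 34 per period forever once punishment starts.
Gain: 48(1 + ρ + … + ρ^3); loss: 34·ρ^4/(1−ρ).
No profitable deviation ⇔ 48(1−ρ^4) ≤ 34·ρ^4, i.e. ρ^4 ≥ 48/(48+34) = 24/41.
Hence ρ ≥ (24/41)^(1/4) ≈ 0.875.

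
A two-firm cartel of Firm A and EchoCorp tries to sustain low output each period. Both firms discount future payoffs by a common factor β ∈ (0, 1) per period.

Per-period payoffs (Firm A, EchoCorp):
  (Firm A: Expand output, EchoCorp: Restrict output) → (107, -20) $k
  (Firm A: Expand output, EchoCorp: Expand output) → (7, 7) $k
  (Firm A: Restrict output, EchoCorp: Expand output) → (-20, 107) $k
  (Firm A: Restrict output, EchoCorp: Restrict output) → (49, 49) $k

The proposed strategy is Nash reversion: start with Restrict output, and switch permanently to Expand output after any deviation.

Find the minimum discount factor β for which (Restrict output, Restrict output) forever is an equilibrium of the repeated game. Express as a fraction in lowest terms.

29/50

One-period gain from deviating is 107 − 49 = 58. The loss is 49 − 7 = 42 in every subsequent period, with present value 42·β/(1−β).
Deviation is unprofitable when 42·β/(1−β) ≥ 58, i.e. β/(1−β) ≥ 29/21.
Equivalently β ≥ 58/(58+42) = 29/50.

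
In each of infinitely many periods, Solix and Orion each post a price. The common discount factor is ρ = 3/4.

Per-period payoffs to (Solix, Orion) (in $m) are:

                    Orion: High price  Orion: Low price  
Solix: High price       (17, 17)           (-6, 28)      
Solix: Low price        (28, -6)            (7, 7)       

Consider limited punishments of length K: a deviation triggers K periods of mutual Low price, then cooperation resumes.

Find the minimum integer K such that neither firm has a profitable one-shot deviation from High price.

2

No profitable deviation requires (17−7)(ρ+…+ρ^K) ≥ 28−17, i.e. ρ+…+ρ^K ≥ 11/10 ≈ 1.1000.
With ρ = 3/4, the partial sums are K=1: 0.7500, K=2: 1.3125.
K = 2 is the first length at which the sum reaches 1.1000.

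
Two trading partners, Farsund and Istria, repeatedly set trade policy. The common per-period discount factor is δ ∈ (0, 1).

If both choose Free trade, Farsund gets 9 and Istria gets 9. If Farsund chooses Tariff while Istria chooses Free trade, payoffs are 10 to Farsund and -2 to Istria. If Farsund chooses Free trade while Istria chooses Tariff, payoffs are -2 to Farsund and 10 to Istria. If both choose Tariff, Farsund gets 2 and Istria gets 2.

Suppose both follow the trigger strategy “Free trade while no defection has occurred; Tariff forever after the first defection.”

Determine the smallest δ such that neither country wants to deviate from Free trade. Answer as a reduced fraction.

1/8

Cooperation forever yields 9 each period: 9/(1−δ).
Deviating yields 10 once, then 2 forever: 10 + 2δ/(1−δ).
No profitable deviation requires 9/(1−δ) ≥ 10 + 2δ/(1−δ).
Multiplying by (1−δ): 9 ≥ 10(1−δ) + 2δ = 10 − 8δ.
So 8δ ≥ 1, i.e. δ ≥ 1/8.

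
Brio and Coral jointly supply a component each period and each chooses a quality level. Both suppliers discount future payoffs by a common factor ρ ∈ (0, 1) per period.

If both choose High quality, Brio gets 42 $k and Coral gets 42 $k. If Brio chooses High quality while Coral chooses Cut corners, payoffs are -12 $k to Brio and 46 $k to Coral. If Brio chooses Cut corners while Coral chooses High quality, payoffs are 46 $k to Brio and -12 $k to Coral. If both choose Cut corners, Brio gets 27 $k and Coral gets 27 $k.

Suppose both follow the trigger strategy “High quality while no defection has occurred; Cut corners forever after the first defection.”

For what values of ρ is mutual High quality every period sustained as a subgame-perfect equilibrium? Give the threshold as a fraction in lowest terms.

4/19

42/(1−ρ) ≥ 46 + 27ρ/(1−ρ)
42 ≥ 46 − 19ρ
ρ ≥ 4/19.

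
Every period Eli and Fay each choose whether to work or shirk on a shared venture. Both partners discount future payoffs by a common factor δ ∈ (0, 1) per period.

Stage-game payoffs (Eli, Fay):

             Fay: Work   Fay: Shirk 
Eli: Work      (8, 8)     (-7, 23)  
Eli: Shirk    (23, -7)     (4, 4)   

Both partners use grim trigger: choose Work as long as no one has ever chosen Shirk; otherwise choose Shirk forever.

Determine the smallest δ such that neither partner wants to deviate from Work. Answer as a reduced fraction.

15/19

Cooperation forever yields 8 each period: 8/(1−δ).
Deviating yields 23 once, then 4 forever: 23 + 4δ/(1−δ).
No profitable deviation requires 8/(1−δ) ≥ 23 + 4δ/(1−δ).
Multiplying by (1−δ): 8 ≥ 23(1−δ) + 4δ = 23 − 19δ.
So 19δ ≥ 15, i.e. δ ≥ 15/19.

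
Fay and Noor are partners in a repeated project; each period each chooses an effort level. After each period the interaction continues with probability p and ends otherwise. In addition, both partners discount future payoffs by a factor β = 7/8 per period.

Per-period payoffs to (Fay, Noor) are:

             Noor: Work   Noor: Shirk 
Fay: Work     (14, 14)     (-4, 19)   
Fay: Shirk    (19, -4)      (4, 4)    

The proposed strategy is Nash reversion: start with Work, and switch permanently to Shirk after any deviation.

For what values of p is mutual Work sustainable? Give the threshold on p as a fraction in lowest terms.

8/21

Expected continuation weight on next period's payoff is β·p = 7/8·p, which plays the role of the discount factor.
Cooperation requires 7/8·p ≥ (19−14)/(19−4) = 1/3, hence p ≥ 8/21.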